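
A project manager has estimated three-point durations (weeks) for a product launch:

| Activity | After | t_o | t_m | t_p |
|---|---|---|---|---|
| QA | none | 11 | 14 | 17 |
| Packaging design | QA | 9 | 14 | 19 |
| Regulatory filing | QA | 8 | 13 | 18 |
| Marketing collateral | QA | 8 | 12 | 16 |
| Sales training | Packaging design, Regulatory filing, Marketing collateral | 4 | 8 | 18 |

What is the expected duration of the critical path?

37 weeks

te_QA = (11 + 4·14 + 17)/6 = 84/6 = 14
te_Packaging design = (9 + 4·14 + 19)/6 = 84/6 = 14
te_Regulatory filing = (8 + 4·13 + 18)/6 = 78/6 = 13
te_Marketing collateral = (8 + 4·12 + 16)/6 = 72/6 = 12
te_Sales training = (4 + 4·8 + 18)/6 = 54/6 = 9

Forward pass:
ES_QA = 0; EF_QA = 14
ES_Packaging design = 14; EF_Packaging design = 14+14 = 28
ES_Regulatory filing = 14; EF_Regulatory filing = 14+13 = 27
ES_Marketing collateral = 14; EF_Marketing collateral = 14+12 = 26
ES_Sales training = max(EF_Packaging design=28, EF_Regulatory filing=27, EF_Marketing collateral=26) = 28; EF_Sales training = 28+9 = 37
Expected project duration μ = 37 weeks. Critical path: QA → Packaging design → Sales training.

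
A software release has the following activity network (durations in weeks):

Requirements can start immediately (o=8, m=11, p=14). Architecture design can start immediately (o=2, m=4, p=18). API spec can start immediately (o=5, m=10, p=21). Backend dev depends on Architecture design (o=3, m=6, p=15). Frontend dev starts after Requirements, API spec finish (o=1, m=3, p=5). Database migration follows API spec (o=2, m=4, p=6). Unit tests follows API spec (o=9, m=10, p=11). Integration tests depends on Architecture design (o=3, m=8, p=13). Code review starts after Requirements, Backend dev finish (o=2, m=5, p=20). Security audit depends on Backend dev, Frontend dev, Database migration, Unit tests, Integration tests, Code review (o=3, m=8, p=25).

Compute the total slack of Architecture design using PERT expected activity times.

te_Requirements = (8 + 4·11 + 14)/6 = 66/6 = 11
te_Architecture design = (2 + 4·4 + 18)/6 = 36/6 = 6
te_API spec = (5 + 4·10 + 21)/6 = 66/6 = 11
te_Backend dev = (3 + 4·6 + 15)/6 = 42/6 = 7
te_Frontend dev = (1 + 4·3 + 5)/6 = 18/6 = 3
te_Database migration = (2 + 4·4 + 6)/6 = 24/6 = 4
te_Unit tests = (9 + 4·10 + 11)/6 = 60/6 = 10
te_Integration tests = (3 + 4·8 + 13)/6 = 48/6 = 8
te_Code review = (2 + 4·5 + 20)/6 = 42/6 = 7
te_Security audit = (3 + 4·8 + 25)/6 = 60/6 = 10

Forward pass:
ES_Requirements = 0; EF_Requirements = 11
ES_Architecture design = 0; EF_Architecture design = 6
ES_API spec = 0; EF_API spec = 11
ES_Backend dev = 6; EF_Backend dev = 6+7 = 13
ES_Frontend dev = max(EF_Requirements=11, EF_API spec=11) = 11; EF_Frontend dev = 11+3 = 14
ES_Database migration = 11; EF_Database migration = 11+4 = 15
ES_Unit tests = 11; EF_Unit tests = 11+10 = 21
ES_Integration tests = 6; EF_Integration tests = 6+8 = 14
ES_Code review = max(EF_Requirements=11, EF_Backend dev=13) = 13; EF_Code review = 13+7 = 20
ES_Security audit = max(EF_Backend dev=13, EF_Frontend dev=14, EF_Database migration=15, EF_Unit tests=21, EF_Integration tests=14, EF_Code review=20) = 21; EF_Security audit = 21+10 = 31
Expected project duration μ = 31 weeks. Critical path: API spec → Unit tests → Security audit.

Backward pass:
LF_Security audit = 31; LS_Security audit = 31−10 = 21
LF_Code review = LS_Security audit = 21; LS_Code review = 21−7 = 14
LF_Integration tests = LS_Security audit = 21; LS_Integration tests = 21−8 = 13
LF_Unit tests = LS_Security audit = 21; LS_Unit tests = 21−10 = 11
LF_Database migration = LS_Security audit = 21; LS_Database migration = 21−4 = 17
LF_Frontend dev = LS_Security audit = 21; LS_Frontend dev = 21−3 = 18
LF_Backend dev = min(LS_Code review=14, LS_Security audit=21) = 14; LS_Backend dev = 14−7 = 7
LF_API spec = min(LS_Frontend dev=18, LS_Database migration=17, LS_Unit tests=11) = 11; LS_API spec = 11−11 = 0
LF_Architecture design = min(LS_Backend dev=7, LS_Integration tests=13) = 7; LS_Architecture design = 7−6 = 1
LF_Requirements = min(LS_Frontend dev=18, LS_Code review=14) = 14; LS_Requirements = 14−11 = 3
Slack_Architecture design = LS_Architecture design − ES_Architecture design = 1 − 0 = 1

1 weeks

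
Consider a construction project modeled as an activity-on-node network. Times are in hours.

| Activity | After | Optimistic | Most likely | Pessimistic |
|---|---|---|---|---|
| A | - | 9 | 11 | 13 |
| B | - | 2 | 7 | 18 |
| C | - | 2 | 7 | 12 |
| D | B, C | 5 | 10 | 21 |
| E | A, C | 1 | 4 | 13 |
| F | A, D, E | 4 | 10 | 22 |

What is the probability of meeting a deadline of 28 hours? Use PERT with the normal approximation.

te_A = (9 + 4·11 + 13)/6 = 66/6 = 11; σ²_A = ((13−9)/6)² = 0.444
te_B = (2 + 4·7 + 18)/6 = 48/6 = 8; σ²_B = ((18−2)/6)² = 7.111
te_C = (2 + 4·7 + 12)/6 = 42/6 = 7; σ²_C = ((12−2)/6)² = 2.778
te_D = (5 + 4·10 + 21)/6 = 66/6 = 11; σ²_D = ((21−5)/6)² = 7.111
te_E = (1 + 4·4 + 13)/6 = 30/6 = 5; σ²_E = ((13−1)/6)² = 4.000
te_F = (4 + 4·10 + 22)/6 = 66/6 = 11; σ²_F = ((22−4)/6)² = 9.000

Forward pass:
ES_A = 0; EF_A = 11
ES_B = 0; EF_B = 8
ES_C = 0; EF_C = 7
ES_D = max(EF_B=8, EF_C=7) = 8; EF_D = 8+11 = 19
ES_E = max(EF_A=11, EF_C=7) = 11; EF_E = 11+5 = 16
ES_F = max(EF_A=11, EF_D=19, EF_E=16) = 19; EF_F = 19+11 = 30
Expected project duration μ = 30 hours. Critical path: B → D → F.

Variance along critical path = 7.111 + 7.111 + 9.000 = 23.222; σ = √23.222 = 4.819 hours.
Z = (28 − 30) / 4.819 = -0.415
P(T ≤ 28) = Φ(-0.415) ≈ 0.339

0.339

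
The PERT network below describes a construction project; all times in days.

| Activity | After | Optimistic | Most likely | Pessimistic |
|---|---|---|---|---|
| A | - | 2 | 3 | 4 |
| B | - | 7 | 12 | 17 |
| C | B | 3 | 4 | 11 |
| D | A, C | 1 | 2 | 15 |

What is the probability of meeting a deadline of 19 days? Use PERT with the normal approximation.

te_A = (2 + 4·3 + 4)/6 = 18/6 = 3; σ²_A = ((4−2)/6)² = 0.111
te_B = (7 + 4·12 + 17)/6 = 72/6 = 12; σ²_B = ((17−7)/6)² = 2.778
te_C = (3 + 4·4 + 11)/6 = 30/6 = 5; σ²_C = ((11−3)/6)² = 1.778
te_D = (1 + 4·2 + 15)/6 = 24/6 = 4; σ²_D = ((15−1)/6)² = 5.444

Forward pass:
ES_A = 0; EF_A = 3
ES_B = 0; EF_B = 12
ES_C = 12; EF_C = 12+5 = 17
ES_D = max(EF_A=3, EF_C=17) = 17; EF_D = 17+4 = 21
Expected project duration μ = 21 days. Critical path: B → C → D.

Variance along critical path = 2.778 + 1.778 + 5.444 = 10.000; σ = √10.000 = 3.162 days.
Z = (19 − 21) / 3.162 = -0.632
P(T ≤ 19) = Φ(-0.632) ≈ 0.264

0.264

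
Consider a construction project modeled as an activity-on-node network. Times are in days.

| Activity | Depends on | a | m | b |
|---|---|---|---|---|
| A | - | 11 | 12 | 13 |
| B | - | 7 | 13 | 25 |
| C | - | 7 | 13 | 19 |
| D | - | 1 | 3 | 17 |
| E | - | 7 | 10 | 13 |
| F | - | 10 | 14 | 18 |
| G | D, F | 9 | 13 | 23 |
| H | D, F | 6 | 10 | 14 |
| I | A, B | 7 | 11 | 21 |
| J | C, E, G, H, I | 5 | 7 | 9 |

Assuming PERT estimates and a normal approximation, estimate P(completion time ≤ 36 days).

0.641

te_A = (11 + 4·12 + 13)/6 = 72/6 = 12; σ²_A = ((13−11)/6)² = 0.111
te_B = (7 + 4·13 + 25)/6 = 84/6 = 14; σ²_B = ((25−7)/6)² = 9.000
te_C = (7 + 4·13 + 19)/6 = 78/6 = 13; σ²_C = ((19−7)/6)² = 4.000
te_D = (1 + 4·3 + 17)/6 = 30/6 = 5; σ²_D = ((17−1)/6)² = 7.111
te_E = (7 + 4·10 + 13)/6 = 60/6 = 10; σ²_E = ((13−7)/6)² = 1.000
te_F = (10 + 4·14 + 18)/6 = 84/6 = 14; σ²_F = ((18−10)/6)² = 1.778
te_G = (9 + 4·13 + 23)/6 = 84/6 = 14; σ²_G = ((23−9)/6)² = 5.444
te_H = (6 + 4·10 + 14)/6 = 60/6 = 10; σ²_H = ((14−6)/6)² = 1.778
te_I = (7 + 4·11 + 21)/6 = 72/6 = 12; σ²_I = ((21−7)/6)² = 5.444
te_J = (5 + 4·7 + 9)/6 = 42/6 = 7; σ²_J = ((9−5)/6)² = 0.444

Forward pass:
ES_A = 0; EF_A = 12
ES_B = 0; EF_B = 14
ES_C = 0; EF_C = 13
ES_D = 0; EF_D = 5
ES_E = 0; EF_E = 10
ES_F = 0; EF_F = 14
ES_G = max(EF_D=5, EF_F=14) = 14; EF_G = 14+14 = 28
ES_H = max(EF_D=5, EF_F=14) = 14; EF_H = 14+10 = 24
ES_I = max(EF_A=12, EF_B=14) = 14; EF_I = 14+12 = 26
ES_J = max(EF_C=13, EF_E=10, EF_G=28, EF_H=24, EF_I=26) = 28; EF_J = 28+7 = 35
Expected project duration μ = 35 days. Critical path: F → G → J.

Variance along critical path = 1.778 + 5.444 + 0.444 = 7.667; σ = √7.667 = 2.769 days.
Z = (36 − 35) / 2.769 = 0.361
P(T ≤ 36) = Φ(0.361) ≈ 0.641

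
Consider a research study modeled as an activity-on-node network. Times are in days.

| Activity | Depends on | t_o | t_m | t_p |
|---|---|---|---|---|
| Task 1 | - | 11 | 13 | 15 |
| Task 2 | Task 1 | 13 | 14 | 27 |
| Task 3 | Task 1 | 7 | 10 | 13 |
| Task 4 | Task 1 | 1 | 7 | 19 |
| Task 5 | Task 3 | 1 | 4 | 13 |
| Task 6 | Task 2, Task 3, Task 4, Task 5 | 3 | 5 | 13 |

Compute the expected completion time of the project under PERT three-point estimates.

35 days

te_Task 1 = (11 + 4·13 + 15)/6 = 78/6 = 13
te_Task 2 = (13 + 4·14 + 27)/6 = 96/6 = 16
te_Task 3 = (7 + 4·10 + 13)/6 = 60/6 = 10
te_Task 4 = (1 + 4·7 + 19)/6 = 48/6 = 8
te_Task 5 = (1 + 4·4 + 13)/6 = 30/6 = 5
te_Task 6 = (3 + 4·5 + 13)/6 = 36/6 = 6

Forward pass:
ES_Task 1 = 0; EF_Task 1 = 13
ES_Task 2 = 13; EF_Task 2 = 13+16 = 29
ES_Task 3 = 13; EF_Task 3 = 13+10 = 23
ES_Task 4 = 13; EF_Task 4 = 13+8 = 21
ES_Task 5 = 23; EF_Task 5 = 23+5 = 28
ES_Task 6 = max(EF_Task 2=29, EF_Task 3=23, EF_Task 4=21, EF_Task 5=28) = 29; EF_Task 6 = 29+6 = 35
Expected project duration μ = 35 days. Critical path: Task 1 → Task 2 → Task 6.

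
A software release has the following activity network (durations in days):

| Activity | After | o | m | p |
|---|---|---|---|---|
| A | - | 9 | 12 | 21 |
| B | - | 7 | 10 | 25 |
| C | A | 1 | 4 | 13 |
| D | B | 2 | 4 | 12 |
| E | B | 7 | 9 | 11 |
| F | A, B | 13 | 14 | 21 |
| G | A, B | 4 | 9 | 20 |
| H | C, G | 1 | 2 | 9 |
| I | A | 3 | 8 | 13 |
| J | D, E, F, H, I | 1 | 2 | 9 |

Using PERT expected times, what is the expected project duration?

te_A = (9 + 4·12 + 21)/6 = 78/6 = 13
te_B = (7 + 4·10 + 25)/6 = 72/6 = 12
te_C = (1 + 4·4 + 13)/6 = 30/6 = 5
te_D = (2 + 4·4 + 12)/6 = 30/6 = 5
te_E = (7 + 4·9 + 11)/6 = 54/6 = 9
te_F = (13 + 4·14 + 21)/6 = 90/6 = 15
te_G = (4 + 4·9 + 20)/6 = 60/6 = 10
te_H = (1 + 4·2 + 9)/6 = 18/6 = 3
te_I = (3 + 4·8 + 13)/6 = 48/6 = 8
te_J = (1 + 4·2 + 9)/6 = 18/6 = 3

Forward pass:
ES_A = 0; EF_A = 13
ES_B = 0; EF_B = 12
ES_C = 13; EF_C = 13+5 = 18
ES_D = 12; EF_D = 12+5 = 17
ES_E = 12; EF_E = 12+9 = 21
ES_F = max(EF_A=13, EF_B=12) = 13; EF_F = 13+15 = 28
ES_G = max(EF_A=13, EF_B=12) = 13; EF_G = 13+10 = 23
ES_H = max(EF_C=18, EF_G=23) = 23; EF_H = 23+3 = 26
ES_I = 13; EF_I = 13+8 = 21
ES_J = max(EF_D=17, EF_E=21, EF_F=28, EF_H=26, EF_I=21) = 28; EF_J = 28+3 = 31
Expected project duration μ = 31 days. Critical path: A → F → J.

31 days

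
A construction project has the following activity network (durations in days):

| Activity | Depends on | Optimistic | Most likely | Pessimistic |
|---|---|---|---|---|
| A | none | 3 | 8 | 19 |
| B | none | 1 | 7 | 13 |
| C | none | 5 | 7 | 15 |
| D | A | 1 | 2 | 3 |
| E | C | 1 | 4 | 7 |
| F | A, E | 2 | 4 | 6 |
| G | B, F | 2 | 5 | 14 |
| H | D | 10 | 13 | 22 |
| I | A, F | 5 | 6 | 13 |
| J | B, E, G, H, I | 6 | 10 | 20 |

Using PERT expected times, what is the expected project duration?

te_A = (3 + 4·8 + 19)/6 = 54/6 = 9
te_B = (1 + 4·7 + 13)/6 = 42/6 = 7
te_C = (5 + 4·7 + 15)/6 = 48/6 = 8
te_D = (1 + 4·2 + 3)/6 = 12/6 = 2
te_E = (1 + 4·4 + 7)/6 = 24/6 = 4
te_F = (2 + 4·4 + 6)/6 = 24/6 = 4
te_G = (2 + 4·5 + 14)/6 = 36/6 = 6
te_H = (10 + 4·13 + 22)/6 = 84/6 = 14
te_I = (5 + 4·6 + 13)/6 = 42/6 = 7
te_J = (6 + 4·10 + 20)/6 = 66/6 = 11

Forward pass:
ES_A = 0; EF_A = 9
ES_B = 0; EF_B = 7
ES_C = 0; EF_C = 8
ES_D = 9; EF_D = 9+2 = 11
ES_E = 8; EF_E = 8+4 = 12
ES_F = max(EF_A=9, EF_E=12) = 12; EF_F = 12+4 = 16
ES_G = max(EF_B=7, EF_F=16) = 16; EF_G = 16+6 = 22
ES_H = 11; EF_H = 11+14 = 25
ES_I = max(EF_A=9, EF_F=16) = 16; EF_I = 16+7 = 23
ES_J = max(EF_B=7, EF_E=12, EF_G=22, EF_H=25, EF_I=23) = 25; EF_J = 25+11 = 36
Expected project duration μ = 36 days. Critical path: A → D → H → J.

36 days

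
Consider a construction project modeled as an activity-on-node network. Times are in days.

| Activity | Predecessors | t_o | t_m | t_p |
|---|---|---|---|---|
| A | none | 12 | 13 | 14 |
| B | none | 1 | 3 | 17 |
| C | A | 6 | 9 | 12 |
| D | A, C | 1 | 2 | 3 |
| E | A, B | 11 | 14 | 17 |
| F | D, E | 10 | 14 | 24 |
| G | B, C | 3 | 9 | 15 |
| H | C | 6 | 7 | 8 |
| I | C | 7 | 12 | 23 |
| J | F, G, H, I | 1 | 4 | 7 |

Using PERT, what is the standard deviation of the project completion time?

2.75 days

te_A = (12 + 4·13 + 14)/6 = 78/6 = 13; σ²_A = ((14−12)/6)² = 0.111
te_B = (1 + 4·3 + 17)/6 = 30/6 = 5; σ²_B = ((17−1)/6)² = 7.111
te_C = (6 + 4·9 + 12)/6 = 54/6 = 9; σ²_C = ((12−6)/6)² = 1.000
te_D = (1 + 4·2 + 3)/6 = 12/6 = 2; σ²_D = ((3−1)/6)² = 0.111
te_E = (11 + 4·14 + 17)/6 = 84/6 = 14; σ²_E = ((17−11)/6)² = 1.000
te_F = (10 + 4·14 + 24)/6 = 90/6 = 15; σ²_F = ((24−10)/6)² = 5.444
te_G = (3 + 4·9 + 15)/6 = 54/6 = 9; σ²_G = ((15−3)/6)² = 4.000
te_H = (6 + 4·7 + 8)/6 = 42/6 = 7; σ²_H = ((8−6)/6)² = 0.111
te_I = (7 + 4·12 + 23)/6 = 78/6 = 13; σ²_I = ((23−7)/6)² = 7.111
te_J = (1 + 4·4 + 7)/6 = 24/6 = 4; σ²_J = ((7−1)/6)² = 1.000

Forward pass:
ES_A = 0; EF_A = 13
ES_B = 0; EF_B = 5
ES_C = 13; EF_C = 13+9 = 22
ES_D = max(EF_A=13, EF_C=22) = 22; EF_D = 22+2 = 24
ES_E = max(EF_A=13, EF_B=5) = 13; EF_E = 13+14 = 27
ES_F = max(EF_D=24, EF_E=27) = 27; EF_F = 27+15 = 42
ES_G = max(EF_B=5, EF_C=22) = 22; EF_G = 22+9 = 31
ES_H = 22; EF_H = 22+7 = 29
ES_I = 22; EF_I = 22+13 = 35
ES_J = max(EF_F=42, EF_G=31, EF_H=29, EF_I=35) = 42; EF_J = 42+4 = 46
Expected project duration μ = 46 days. Critical path: A → E → F → J.

Variance along critical path = 0.111 + 1.000 + 5.444 + 1.000 = 7.556
σ = √7.556 = 2.749 days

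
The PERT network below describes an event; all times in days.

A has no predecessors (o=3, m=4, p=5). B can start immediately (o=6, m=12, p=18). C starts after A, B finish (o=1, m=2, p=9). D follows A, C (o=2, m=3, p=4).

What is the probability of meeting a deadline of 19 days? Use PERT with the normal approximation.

te_A = (3 + 4·4 + 5)/6 = 24/6 = 4; σ²_A = ((5−3)/6)² = 0.111
te_B = (6 + 4·12 + 18)/6 = 72/6 = 12; σ²_B = ((18−6)/6)² = 4.000
te_C = (1 + 4·2 + 9)/6 = 18/6 = 3; σ²_C = ((9−1)/6)² = 1.778
te_D = (2 + 4·3 + 4)/6 = 18/6 = 3; σ²_D = ((4−2)/6)² = 0.111

Forward pass:
ES_A = 0; EF_A = 4
ES_B = 0; EF_B = 12
ES_C = max(EF_A=4, EF_B=12) = 12; EF_C = 12+3 = 15
ES_D = max(EF_A=4, EF_C=15) = 15; EF_D = 15+3 = 18
Expected project duration μ = 18 days. Critical path: B → C → D.

Variance along critical path = 4.000 + 1.778 + 0.111 = 5.889; σ = √5.889 = 2.427 days.
Z = (19 − 18) / 2.427 = 0.412
P(T ≤ 19) = Φ(0.412) ≈ 0.660

0.660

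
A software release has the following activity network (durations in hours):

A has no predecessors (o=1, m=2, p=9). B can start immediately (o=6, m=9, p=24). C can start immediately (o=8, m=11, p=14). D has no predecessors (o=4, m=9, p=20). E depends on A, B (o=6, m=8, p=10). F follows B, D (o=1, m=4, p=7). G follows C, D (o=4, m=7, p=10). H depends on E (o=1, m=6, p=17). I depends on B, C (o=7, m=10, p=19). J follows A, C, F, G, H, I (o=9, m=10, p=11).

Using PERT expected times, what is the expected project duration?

te_A = (1 + 4·2 + 9)/6 = 18/6 = 3
te_B = (6 + 4·9 + 24)/6 = 66/6 = 11
te_C = (8 + 4·11 + 14)/6 = 66/6 = 11
te_D = (4 + 4·9 + 20)/6 = 60/6 = 10
te_E = (6 + 4·8 + 10)/6 = 48/6 = 8
te_F = (1 + 4·4 + 7)/6 = 24/6 = 4
te_G = (4 + 4·7 + 10)/6 = 42/6 = 7
te_H = (1 + 4·6 + 17)/6 = 42/6 = 7
te_I = (7 + 4·10 + 19)/6 = 66/6 = 11
te_J = (9 + 4·10 + 11)/6 = 60/6 = 10

Forward pass:
ES_A = 0; EF_A = 3
ES_B = 0; EF_B = 11
ES_C = 0; EF_C = 11
ES_D = 0; EF_D = 10
ES_E = max(EF_A=3, EF_B=11) = 11; EF_E = 11+8 = 19
ES_F = max(EF_B=11, EF_D=10) = 11; EF_F = 11+4 = 15
ES_G = max(EF_C=11, EF_D=10) = 11; EF_G = 11+7 = 18
ES_H = 19; EF_H = 19+7 = 26
ES_I = max(EF_B=11, EF_C=11) = 11; EF_I = 11+11 = 22
ES_J = max(EF_A=3, EF_C=11, EF_F=15, EF_G=18, EF_H=26, EF_I=22) = 26; EF_J = 26+10 = 36
Expected project duration μ = 36 hours. Critical path: B → E → H → J.

36 hours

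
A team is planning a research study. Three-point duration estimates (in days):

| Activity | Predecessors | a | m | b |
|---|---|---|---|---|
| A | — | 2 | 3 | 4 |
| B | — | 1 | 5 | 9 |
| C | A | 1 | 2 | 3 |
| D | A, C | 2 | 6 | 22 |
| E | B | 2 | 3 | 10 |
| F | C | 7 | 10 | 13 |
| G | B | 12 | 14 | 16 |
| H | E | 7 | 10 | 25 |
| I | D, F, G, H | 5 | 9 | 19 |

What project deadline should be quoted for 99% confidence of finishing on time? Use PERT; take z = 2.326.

te_A = (2 + 4·3 + 4)/6 = 18/6 = 3; σ²_A = ((4−2)/6)² = 0.111
te_B = (1 + 4·5 + 9)/6 = 30/6 = 5; σ²_B = ((9−1)/6)² = 1.778
te_C = (1 + 4·2 + 3)/6 = 12/6 = 2; σ²_C = ((3−1)/6)² = 0.111
te_D = (2 + 4·6 + 22)/6 = 48/6 = 8; σ²_D = ((22−2)/6)² = 11.111
te_E = (2 + 4·3 + 10)/6 = 24/6 = 4; σ²_E = ((10−2)/6)² = 1.778
te_F = (7 + 4·10 + 13)/6 = 60/6 = 10; σ²_F = ((13−7)/6)² = 1.000
te_G = (12 + 4·14 + 16)/6 = 84/6 = 14; σ²_G = ((16−12)/6)² = 0.444
te_H = (7 + 4·10 + 25)/6 = 72/6 = 12; σ²_H = ((25−7)/6)² = 9.000
te_I = (5 + 4·9 + 19)/6 = 60/6 = 10; σ²_I = ((19−5)/6)² = 5.444

Forward pass:
ES_A = 0; EF_A = 3
ES_B = 0; EF_B = 5
ES_C = 3; EF_C = 3+2 = 5
ES_D = max(EF_A=3, EF_C=5) = 5; EF_D = 5+8 = 13
ES_E = 5; EF_E = 5+4 = 9
ES_F = 5; EF_F = 5+10 = 15
ES_G = 5; EF_G = 5+14 = 19
ES_H = 9; EF_H = 9+12 = 21
ES_I = max(EF_D=13, EF_F=15, EF_G=19, EF_H=21) = 21; EF_I = 21+10 = 31
Expected project duration μ = 31 days. Critical path: B → E → H → I.

Variance along critical path = 1.778 + 1.778 + 9.000 + 5.444 = 18.000; σ = 4.243 days.
D = μ + z·σ = 31 + 2.326·4.243 = 40.9 days

40.9 days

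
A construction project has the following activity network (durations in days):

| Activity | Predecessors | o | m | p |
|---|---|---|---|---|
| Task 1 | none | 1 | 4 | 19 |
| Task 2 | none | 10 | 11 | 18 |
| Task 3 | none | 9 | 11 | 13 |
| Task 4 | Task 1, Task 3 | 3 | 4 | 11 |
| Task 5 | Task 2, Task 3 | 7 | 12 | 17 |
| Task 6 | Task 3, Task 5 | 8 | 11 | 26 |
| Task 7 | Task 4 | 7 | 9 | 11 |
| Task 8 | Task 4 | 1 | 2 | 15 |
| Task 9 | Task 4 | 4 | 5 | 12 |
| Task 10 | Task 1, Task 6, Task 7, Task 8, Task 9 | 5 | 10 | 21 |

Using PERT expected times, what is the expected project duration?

48 days

te_Task 1 = (1 + 4·4 + 19)/6 = 36/6 = 6
te_Task 2 = (10 + 4·11 + 18)/6 = 72/6 = 12
te_Task 3 = (9 + 4·11 + 13)/6 = 66/6 = 11
te_Task 4 = (3 + 4·4 + 11)/6 = 30/6 = 5
te_Task 5 = (7 + 4·12 + 17)/6 = 72/6 = 12
te_Task 6 = (8 + 4·11 + 26)/6 = 78/6 = 13
te_Task 7 = (7 + 4·9 + 11)/6 = 54/6 = 9
te_Task 8 = (1 + 4·2 + 15)/6 = 24/6 = 4
te_Task 9 = (4 + 4·5 + 12)/6 = 36/6 = 6
te_Task 10 = (5 + 4·10 + 21)/6 = 66/6 = 11

Forward pass:
ES_Task 1 = 0; EF_Task 1 = 6
ES_Task 2 = 0; EF_Task 2 = 12
ES_Task 3 = 0; EF_Task 3 = 11
ES_Task 4 = max(EF_Task 1=6, EF_Task 3=11) = 11; EF_Task 4 = 11+5 = 16
ES_Task 5 = max(EF_Task 2=12, EF_Task 3=11) = 12; EF_Task 5 = 12+12 = 24
ES_Task 6 = max(EF_Task 3=11, EF_Task 5=24) = 24; EF_Task 6 = 24+13 = 37
ES_Task 7 = 16; EF_Task 7 = 16+9 = 25
ES_Task 8 = 16; EF_Task 8 = 16+4 = 20
ES_Task 9 = 16; EF_Task 9 = 16+6 = 22
ES_Task 10 = max(EF_Task 1=6, EF_Task 6=37, EF_Task 7=25, EF_Task 8=20, EF_Task 9=22) = 37; EF_Task 10 = 37+11 = 48
Expected project duration μ = 48 days. Critical path: Task 2 → Task 5 → Task 6 → Task 10.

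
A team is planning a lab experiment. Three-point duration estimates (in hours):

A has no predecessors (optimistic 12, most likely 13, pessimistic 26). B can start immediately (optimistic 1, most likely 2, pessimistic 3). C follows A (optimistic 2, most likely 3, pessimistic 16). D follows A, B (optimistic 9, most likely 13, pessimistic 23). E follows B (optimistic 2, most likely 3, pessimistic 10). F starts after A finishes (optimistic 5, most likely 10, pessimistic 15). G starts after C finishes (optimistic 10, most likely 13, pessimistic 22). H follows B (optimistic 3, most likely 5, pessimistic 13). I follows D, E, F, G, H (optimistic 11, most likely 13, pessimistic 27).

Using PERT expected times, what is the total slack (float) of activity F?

te_A = (12 + 4·13 + 26)/6 = 90/6 = 15
te_B = (1 + 4·2 + 3)/6 = 12/6 = 2
te_C = (2 + 4·3 + 16)/6 = 30/6 = 5
te_D = (9 + 4·13 + 23)/6 = 84/6 = 14
te_E = (2 + 4·3 + 10)/6 = 24/6 = 4
te_F = (5 + 4·10 + 15)/6 = 60/6 = 10
te_G = (10 + 4·13 + 22)/6 = 84/6 = 14
te_H = (3 + 4·5 + 13)/6 = 36/6 = 6
te_I = (11 + 4·13 + 27)/6 = 90/6 = 15

Forward pass:
ES_A = 0; EF_A = 15
ES_B = 0; EF_B = 2
ES_C = 15; EF_C = 15+5 = 20
ES_D = max(EF_A=15, EF_B=2) = 15; EF_D = 15+14 = 29
ES_E = 2; EF_E = 2+4 = 6
ES_F = 15; EF_F = 15+10 = 25
ES_G = 20; EF_G = 20+14 = 34
ES_H = 2; EF_H = 2+6 = 8
ES_I = max(EF_D=29, EF_E=6, EF_F=25, EF_G=34, EF_H=8) = 34; EF_I = 34+15 = 49
Expected project duration μ = 49 hours. Critical path: A → C → G → I.

Backward pass:
LF_I = 49; LS_I = 49−15 = 34
LF_H = LS_I = 34; LS_H = 34−6 = 28
LF_G = LS_I = 34; LS_G = 34−14 = 20
LF_F = LS_I = 34; LS_F = 34−10 = 24
LF_E = LS_I = 34; LS_E = 34−4 = 30
LF_D = LS_I = 34; LS_D = 34−14 = 20
LF_C = LS_G = 20; LS_C = 20−5 = 15
LF_B = min(LS_D=20, LS_E=30, LS_H=28) = 20; LS_B = 20−2 = 18
LF_A = min(LS_C=15, LS_D=20, LS_F=24) = 15; LS_A = 15−15 = 0
Slack_F = LS_F − ES_F = 24 − 15 = 9

9 hours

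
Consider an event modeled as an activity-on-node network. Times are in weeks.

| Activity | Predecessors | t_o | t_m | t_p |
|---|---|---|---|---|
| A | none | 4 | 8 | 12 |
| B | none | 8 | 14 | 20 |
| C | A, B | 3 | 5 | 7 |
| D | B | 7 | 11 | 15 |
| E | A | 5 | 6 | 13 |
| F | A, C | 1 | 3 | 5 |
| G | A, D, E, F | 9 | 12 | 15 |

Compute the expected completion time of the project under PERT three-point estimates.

te_A = (4 + 4·8 + 12)/6 = 48/6 = 8
te_B = (8 + 4·14 + 20)/6 = 84/6 = 14
te_C = (3 + 4·5 + 7)/6 = 30/6 = 5
te_D = (7 + 4·11 + 15)/6 = 66/6 = 11
te_E = (5 + 4·6 + 13)/6 = 42/6 = 7
te_F = (1 + 4·3 + 5)/6 = 18/6 = 3
te_G = (9 + 4·12 + 15)/6 = 72/6 = 12

Forward pass:
ES_A = 0; EF_A = 8
ES_B = 0; EF_B = 14
ES_C = max(EF_A=8, EF_B=14) = 14; EF_C = 14+5 = 19
ES_D = 14; EF_D = 14+11 = 25
ES_E = 8; EF_E = 8+7 = 15
ES_F = max(EF_A=8, EF_C=19) = 19; EF_F = 19+3 = 22
ES_G = max(EF_A=8, EF_D=25, EF_E=15, EF_F=22) = 25; EF_G = 25+12 = 37
Expected project duration μ = 37 weeks. Critical path: B → D → G.

37 weeks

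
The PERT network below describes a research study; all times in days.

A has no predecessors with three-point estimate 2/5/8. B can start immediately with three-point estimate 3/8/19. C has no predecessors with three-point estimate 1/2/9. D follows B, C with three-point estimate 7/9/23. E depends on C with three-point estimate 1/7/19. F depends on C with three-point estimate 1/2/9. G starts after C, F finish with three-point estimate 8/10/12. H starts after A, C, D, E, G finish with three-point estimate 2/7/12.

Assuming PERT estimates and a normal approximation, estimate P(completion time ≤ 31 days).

te_A = (2 + 4·5 + 8)/6 = 30/6 = 5; σ²_A = ((8−2)/6)² = 1.000
te_B = (3 + 4·8 + 19)/6 = 54/6 = 9; σ²_B = ((19−3)/6)² = 7.111
te_C = (1 + 4·2 + 9)/6 = 18/6 = 3; σ²_C = ((9−1)/6)² = 1.778
te_D = (7 + 4·9 + 23)/6 = 66/6 = 11; σ²_D = ((23−7)/6)² = 7.111
te_E = (1 + 4·7 + 19)/6 = 48/6 = 8; σ²_E = ((19−1)/6)² = 9.000
te_F = (1 + 4·2 + 9)/6 = 18/6 = 3; σ²_F = ((9−1)/6)² = 1.778
te_G = (8 + 4·10 + 12)/6 = 60/6 = 10; σ²_G = ((12−8)/6)² = 0.444
te_H = (2 + 4·7 + 12)/6 = 42/6 = 7; σ²_H = ((12−2)/6)² = 2.778

Forward pass:
ES_A = 0; EF_A = 5
ES_B = 0; EF_B = 9
ES_C = 0; EF_C = 3
ES_D = max(EF_B=9, EF_C=3) = 9; EF_D = 9+11 = 20
ES_E = 3; EF_E = 3+8 = 11
ES_F = 3; EF_F = 3+3 = 6
ES_G = max(EF_C=3, EF_F=6) = 6; EF_G = 6+10 = 16
ES_H = max(EF_A=5, EF_C=3, EF_D=20, EF_E=11, EF_G=16) = 20; EF_H = 20+7 = 27
Expected project duration μ = 27 days. Critical path: B → D → H.

Variance along critical path = 7.111 + 7.111 + 2.778 = 17.000; σ = √17.000 = 4.123 days.
Z = (31 − 27) / 4.123 = 0.970
P(T ≤ 31) = Φ(0.970) ≈ 0.834

0.834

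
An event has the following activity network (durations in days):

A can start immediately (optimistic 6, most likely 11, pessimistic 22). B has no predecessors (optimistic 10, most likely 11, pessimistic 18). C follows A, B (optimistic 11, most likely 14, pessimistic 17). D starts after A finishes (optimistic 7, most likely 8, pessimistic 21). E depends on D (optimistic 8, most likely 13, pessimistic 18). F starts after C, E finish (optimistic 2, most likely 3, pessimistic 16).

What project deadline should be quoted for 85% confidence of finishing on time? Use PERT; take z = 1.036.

te_A = (6 + 4·11 + 22)/6 = 72/6 = 12; σ²_A = ((22−6)/6)² = 7.111
te_B = (10 + 4·11 + 18)/6 = 72/6 = 12; σ²_B = ((18−10)/6)² = 1.778
te_C = (11 + 4·14 + 17)/6 = 84/6 = 14; σ²_C = ((17−11)/6)² = 1.000
te_D = (7 + 4·8 + 21)/6 = 60/6 = 10; σ²_D = ((21−7)/6)² = 5.444
te_E = (8 + 4·13 + 18)/6 = 78/6 = 13; σ²_E = ((18−8)/6)² = 2.778
te_F = (2 + 4·3 + 16)/6 = 30/6 = 5; σ²_F = ((16−2)/6)² = 5.444

Forward pass:
ES_A = 0; EF_A = 12
ES_B = 0; EF_B = 12
ES_C = max(EF_A=12, EF_B=12) = 12; EF_C = 12+14 = 26
ES_D = 12; EF_D = 12+10 = 22
ES_E = 22; EF_E = 22+13 = 35
ES_F = max(EF_C=26, EF_E=35) = 35; EF_F = 35+5 = 40
Expected project duration μ = 40 days. Critical path: A → D → E → F.

Variance along critical path = 7.111 + 5.444 + 2.778 + 5.444 = 20.778; σ = 4.558 days.
D = μ + z·σ = 40 + 1.036·4.558 = 44.7 days

44.7 days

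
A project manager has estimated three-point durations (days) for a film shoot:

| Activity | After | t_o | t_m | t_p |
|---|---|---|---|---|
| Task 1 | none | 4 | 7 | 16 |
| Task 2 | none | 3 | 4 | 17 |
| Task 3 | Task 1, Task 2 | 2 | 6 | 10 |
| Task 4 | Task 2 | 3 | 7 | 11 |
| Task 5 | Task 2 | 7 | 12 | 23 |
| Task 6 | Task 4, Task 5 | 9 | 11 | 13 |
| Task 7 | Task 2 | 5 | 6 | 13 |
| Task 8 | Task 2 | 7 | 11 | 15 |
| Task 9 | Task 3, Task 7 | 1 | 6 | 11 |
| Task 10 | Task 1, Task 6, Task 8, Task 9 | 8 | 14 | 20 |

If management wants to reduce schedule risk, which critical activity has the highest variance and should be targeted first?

te_Task 1 = (4 + 4·7 + 16)/6 = 48/6 = 8; σ²_Task 1 = ((16−4)/6)² = 4.000
te_Task 2 = (3 + 4·4 + 17)/6 = 36/6 = 6; σ²_Task 2 = ((17−3)/6)² = 5.444
te_Task 3 = (2 + 4·6 + 10)/6 = 36/6 = 6; σ²_Task 3 = ((10−2)/6)² = 1.778
te_Task 4 = (3 + 4·7 + 11)/6 = 42/6 = 7; σ²_Task 4 = ((11−3)/6)² = 1.778
te_Task 5 = (7 + 4·12 + 23)/6 = 78/6 = 13; σ²_Task 5 = ((23−7)/6)² = 7.111
te_Task 6 = (9 + 4·11 + 13)/6 = 66/6 = 11; σ²_Task 6 = ((13−9)/6)² = 0.444
te_Task 7 = (5 + 4·6 + 13)/6 = 42/6 = 7; σ²_Task 7 = ((13−5)/6)² = 1.778
te_Task 8 = (7 + 4·11 + 15)/6 = 66/6 = 11; σ²_Task 8 = ((15−7)/6)² = 1.778
te_Task 9 = (1 + 4·6 + 11)/6 = 36/6 = 6; σ²_Task 9 = ((11−1)/6)² = 2.778
te_Task 10 = (8 + 4·14 + 20)/6 = 84/6 = 14; σ²_Task 10 = ((20−8)/6)² = 4.000

Forward pass:
ES_Task 1 = 0; EF_Task 1 = 8
ES_Task 2 = 0; EF_Task 2 = 6
ES_Task 3 = max(EF_Task 1=8, EF_Task 2=6) = 8; EF_Task 3 = 8+6 = 14
ES_Task 4 = 6; EF_Task 4 = 6+7 = 13
ES_Task 5 = 6; EF_Task 5 = 6+13 = 19
ES_Task 6 = max(EF_Task 4=13, EF_Task 5=19) = 19; EF_Task 6 = 19+11 = 30
ES_Task 7 = 6; EF_Task 7 = 6+7 = 13
ES_Task 8 = 6; EF_Task 8 = 6+11 = 17
ES_Task 9 = max(EF_Task 3=14, EF_Task 7=13) = 14; EF_Task 9 = 14+6 = 20
ES_Task 10 = max(EF_Task 1=8, EF_Task 6=30, EF_Task 8=17, EF_Task 9=20) = 30; EF_Task 10 = 30+14 = 44
Expected project duration μ = 44 days. Critical path: Task 2 → Task 5 → Task 6 → Task 10.

Variances on critical path: σ²_Task 2=5.444, σ²_Task 5=7.111, σ²_Task 6=0.444, σ²_Task 10=4.000.
Largest is σ²_Task 5 = 7.111.

Task 5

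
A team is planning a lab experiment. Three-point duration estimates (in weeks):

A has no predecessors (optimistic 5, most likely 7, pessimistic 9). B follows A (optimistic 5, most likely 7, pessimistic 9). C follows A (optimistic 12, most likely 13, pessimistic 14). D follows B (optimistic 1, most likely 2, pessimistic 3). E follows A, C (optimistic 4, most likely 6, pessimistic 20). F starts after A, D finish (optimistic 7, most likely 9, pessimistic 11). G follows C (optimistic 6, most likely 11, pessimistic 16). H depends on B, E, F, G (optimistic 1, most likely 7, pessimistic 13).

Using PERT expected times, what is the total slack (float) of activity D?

te_A = (5 + 4·7 + 9)/6 = 42/6 = 7
te_B = (5 + 4·7 + 9)/6 = 42/6 = 7
te_C = (12 + 4·13 + 14)/6 = 78/6 = 13
te_D = (1 + 4·2 + 3)/6 = 12/6 = 2
te_E = (4 + 4·6 + 20)/6 = 48/6 = 8
te_F = (7 + 4·9 + 11)/6 = 54/6 = 9
te_G = (6 + 4·11 + 16)/6 = 66/6 = 11
te_H = (1 + 4·7 + 13)/6 = 42/6 = 7

Forward pass:
ES_A = 0; EF_A = 7
ES_B = 7; EF_B = 7+7 = 14
ES_C = 7; EF_C = 7+13 = 20
ES_D = 14; EF_D = 14+2 = 16
ES_E = max(EF_A=7, EF_C=20) = 20; EF_E = 20+8 = 28
ES_F = max(EF_A=7, EF_D=16) = 16; EF_F = 16+9 = 25
ES_G = 20; EF_G = 20+11 = 31
ES_H = max(EF_B=14, EF_E=28, EF_F=25, EF_G=31) = 31; EF_H = 31+7 = 38
Expected project duration μ = 38 weeks. Critical path: A → C → G → H.

Backward pass:
LF_H = 38; LS_H = 38−7 = 31
LF_G = LS_H = 31; LS_G = 31−11 = 20
LF_F = LS_H = 31; LS_F = 31−9 = 22
LF_E = LS_H = 31; LS_E = 31−8 = 23
LF_D = LS_F = 22; LS_D = 22−2 = 20
LF_C = min(LS_E=23, LS_G=20) = 20; LS_C = 20−13 = 7
LF_B = min(LS_D=20, LS_H=31) = 20; LS_B = 20−7 = 13
LF_A = min(LS_B=13, LS_C=7, LS_E=23, LS_F=22) = 7; LS_A = 7−7 = 0
Slack_D = LS_D − ES_D = 20 − 14 = 6

6 weeks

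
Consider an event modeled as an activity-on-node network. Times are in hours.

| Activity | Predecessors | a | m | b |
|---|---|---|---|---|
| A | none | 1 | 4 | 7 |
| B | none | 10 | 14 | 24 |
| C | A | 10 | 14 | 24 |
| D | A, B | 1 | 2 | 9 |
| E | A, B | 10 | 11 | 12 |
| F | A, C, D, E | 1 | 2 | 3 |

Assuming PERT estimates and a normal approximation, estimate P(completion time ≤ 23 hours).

te_A = (1 + 4·4 + 7)/6 = 24/6 = 4; σ²_A = ((7−1)/6)² = 1.000
te_B = (10 + 4·14 + 24)/6 = 90/6 = 15; σ²_B = ((24−10)/6)² = 5.444
te_C = (10 + 4·14 + 24)/6 = 90/6 = 15; σ²_C = ((24−10)/6)² = 5.444
te_D = (1 + 4·2 + 9)/6 = 18/6 = 3; σ²_D = ((9−1)/6)² = 1.778
te_E = (10 + 4·11 + 12)/6 = 66/6 = 11; σ²_E = ((12−10)/6)² = 0.111
te_F = (1 + 4·2 + 3)/6 = 12/6 = 2; σ²_F = ((3−1)/6)² = 0.111

Forward pass:
ES_A = 0; EF_A = 4
ES_B = 0; EF_B = 15
ES_C = 4; EF_C = 4+15 = 19
ES_D = max(EF_A=4, EF_B=15) = 15; EF_D = 15+3 = 18
ES_E = max(EF_A=4, EF_B=15) = 15; EF_E = 15+11 = 26
ES_F = max(EF_A=4, EF_C=19, EF_D=18, EF_E=26) = 26; EF_F = 26+2 = 28
Expected project duration μ = 28 hours. Critical path: B → E → F.

Variance along critical path = 5.444 + 0.111 + 0.111 = 5.667; σ = √5.667 = 2.380 hours.
Z = (23 − 28) / 2.380 = -2.100
P(T ≤ 23) = Φ(-2.100) ≈ 0.018

0.018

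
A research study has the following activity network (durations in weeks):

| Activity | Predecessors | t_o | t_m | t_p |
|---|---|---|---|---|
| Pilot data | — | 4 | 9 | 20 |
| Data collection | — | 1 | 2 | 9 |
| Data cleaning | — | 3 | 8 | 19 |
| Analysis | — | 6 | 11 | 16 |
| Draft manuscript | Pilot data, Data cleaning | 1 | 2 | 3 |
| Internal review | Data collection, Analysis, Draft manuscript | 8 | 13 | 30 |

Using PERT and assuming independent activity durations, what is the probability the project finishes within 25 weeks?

0.330

te_Pilot data = (4 + 4·9 + 20)/6 = 60/6 = 10; σ²_Pilot data = ((20−4)/6)² = 7.111
te_Data collection = (1 + 4·2 + 9)/6 = 18/6 = 3; σ²_Data collection = ((9−1)/6)² = 1.778
te_Data cleaning = (3 + 4·8 + 19)/6 = 54/6 = 9; σ²_Data cleaning = ((19−3)/6)² = 7.111
te_Analysis = (6 + 4·11 + 16)/6 = 66/6 = 11; σ²_Analysis = ((16−6)/6)² = 2.778
te_Draft manuscript = (1 + 4·2 + 3)/6 = 12/6 = 2; σ²_Draft manuscript = ((3−1)/6)² = 0.111
te_Internal review = (8 + 4·13 + 30)/6 = 90/6 = 15; σ²_Internal review = ((30−8)/6)² = 13.444

Forward pass:
ES_Pilot data = 0; EF_Pilot data = 10
ES_Data collection = 0; EF_Data collection = 3
ES_Data cleaning = 0; EF_Data cleaning = 9
ES_Analysis = 0; EF_Analysis = 11
ES_Draft manuscript = max(EF_Pilot data=10, EF_Data cleaning=9) = 10; EF_Draft manuscript = 10+2 = 12
ES_Internal review = max(EF_Data collection=3, EF_Analysis=11, EF_Draft manuscript=12) = 12; EF_Internal review = 12+15 = 27
Expected project duration μ = 27 weeks. Critical path: Pilot data → Draft manuscript → Internal review.

Variance along critical path = 7.111 + 0.111 + 13.444 = 20.667; σ = √20.667 = 4.546 weeks.
Z = (25 − 27) / 4.546 = -0.440
P(T ≤ 25) = Φ(-0.440) ≈ 0.330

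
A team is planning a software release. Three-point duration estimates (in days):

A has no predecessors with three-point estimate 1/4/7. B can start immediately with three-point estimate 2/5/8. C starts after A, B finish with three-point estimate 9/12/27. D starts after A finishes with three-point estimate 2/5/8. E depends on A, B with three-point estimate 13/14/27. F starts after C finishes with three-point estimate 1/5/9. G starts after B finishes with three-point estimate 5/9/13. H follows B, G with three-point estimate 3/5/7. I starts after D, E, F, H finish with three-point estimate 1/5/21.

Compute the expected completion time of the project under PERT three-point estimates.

31 days

te_A = (1 + 4·4 + 7)/6 = 24/6 = 4
te_B = (2 + 4·5 + 8)/6 = 30/6 = 5
te_C = (9 + 4·12 + 27)/6 = 84/6 = 14
te_D = (2 + 4·5 + 8)/6 = 30/6 = 5
te_E = (13 + 4·14 + 27)/6 = 96/6 = 16
te_F = (1 + 4·5 + 9)/6 = 30/6 = 5
te_G = (5 + 4·9 + 13)/6 = 54/6 = 9
te_H = (3 + 4·5 + 7)/6 = 30/6 = 5
te_I = (1 + 4·5 + 21)/6 = 42/6 = 7

Forward pass:
ES_A = 0; EF_A = 4
ES_B = 0; EF_B = 5
ES_C = max(EF_A=4, EF_B=5) = 5; EF_C = 5+14 = 19
ES_D = 4; EF_D = 4+5 = 9
ES_E = max(EF_A=4, EF_B=5) = 5; EF_E = 5+16 = 21
ES_F = 19; EF_F = 19+5 = 24
ES_G = 5; EF_G = 5+9 = 14
ES_H = max(EF_B=5, EF_G=14) = 14; EF_H = 14+5 = 19
ES_I = max(EF_D=9, EF_E=21, EF_F=24, EF_H=19) = 24; EF_I = 24+7 = 31
Expected project duration μ = 31 days. Critical path: B → C → F → I.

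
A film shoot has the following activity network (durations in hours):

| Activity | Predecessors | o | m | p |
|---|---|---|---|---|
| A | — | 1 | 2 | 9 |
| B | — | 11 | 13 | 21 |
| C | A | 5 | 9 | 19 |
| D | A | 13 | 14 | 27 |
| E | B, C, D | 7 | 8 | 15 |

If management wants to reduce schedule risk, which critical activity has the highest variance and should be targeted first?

D

te_A = (1 + 4·2 + 9)/6 = 18/6 = 3; σ²_A = ((9−1)/6)² = 1.778
te_B = (11 + 4·13 + 21)/6 = 84/6 = 14; σ²_B = ((21−11)/6)² = 2.778
te_C = (5 + 4·9 + 19)/6 = 60/6 = 10; σ²_C = ((19−5)/6)² = 5.444
te_D = (13 + 4·14 + 27)/6 = 96/6 = 16; σ²_D = ((27−13)/6)² = 5.444
te_E = (7 + 4·8 + 15)/6 = 54/6 = 9; σ²_E = ((15−7)/6)² = 1.778

Forward pass:
ES_A = 0; EF_A = 3
ES_B = 0; EF_B = 14
ES_C = 3; EF_C = 3+10 = 13
ES_D = 3; EF_D = 3+16 = 19
ES_E = max(EF_B=14, EF_C=13, EF_D=19) = 19; EF_E = 19+9 = 28
Expected project duration μ = 28 hours. Critical path: A → D → E.

Variances on critical path: σ²_A=1.778, σ²_D=5.444, σ²_E=1.778.
Largest is σ²_D = 5.444.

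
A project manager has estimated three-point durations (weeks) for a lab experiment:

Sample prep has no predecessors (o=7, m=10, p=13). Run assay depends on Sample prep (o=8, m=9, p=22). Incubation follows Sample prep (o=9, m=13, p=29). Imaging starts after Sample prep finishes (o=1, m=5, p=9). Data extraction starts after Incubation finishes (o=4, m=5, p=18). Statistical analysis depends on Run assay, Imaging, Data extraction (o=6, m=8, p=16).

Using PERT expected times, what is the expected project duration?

41 weeks

te_Sample prep = (7 + 4·10 + 13)/6 = 60/6 = 10
te_Run assay = (8 + 4·9 + 22)/6 = 66/6 = 11
te_Incubation = (9 + 4·13 + 29)/6 = 90/6 = 15
te_Imaging = (1 + 4·5 + 9)/6 = 30/6 = 5
te_Data extraction = (4 + 4·5 + 18)/6 = 42/6 = 7
te_Statistical analysis = (6 + 4·8 + 16)/6 = 54/6 = 9

Forward pass:
ES_Sample prep = 0; EF_Sample prep = 10
ES_Run assay = 10; EF_Run assay = 10+11 = 21
ES_Incubation = 10; EF_Incubation = 10+15 = 25
ES_Imaging = 10; EF_Imaging = 10+5 = 15
ES_Data extraction = 25; EF_Data extraction = 25+7 = 32
ES_Statistical analysis = max(EF_Run assay=21, EF_Imaging=15, EF_Data extraction=32) = 32; EF_Statistical analysis = 32+9 = 41
Expected project duration μ = 41 weeks. Critical path: Sample prep → Incubation → Data extraction → Statistical analysis.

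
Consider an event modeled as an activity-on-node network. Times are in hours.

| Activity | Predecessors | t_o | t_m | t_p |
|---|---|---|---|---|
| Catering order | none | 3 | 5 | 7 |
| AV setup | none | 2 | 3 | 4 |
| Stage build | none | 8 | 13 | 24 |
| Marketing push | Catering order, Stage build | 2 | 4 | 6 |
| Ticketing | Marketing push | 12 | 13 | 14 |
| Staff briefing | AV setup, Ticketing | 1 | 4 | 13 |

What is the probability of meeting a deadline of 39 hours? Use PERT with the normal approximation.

te_Catering order = (3 + 4·5 + 7)/6 = 30/6 = 5; σ²_Catering order = ((7−3)/6)² = 0.444
te_AV setup = (2 + 4·3 + 4)/6 = 18/6 = 3; σ²_AV setup = ((4−2)/6)² = 0.111
te_Stage build = (8 + 4·13 + 24)/6 = 84/6 = 14; σ²_Stage build = ((24−8)/6)² = 7.111
te_Marketing push = (2 + 4·4 + 6)/6 = 24/6 = 4; σ²_Marketing push = ((6−2)/6)² = 0.444
te_Ticketing = (12 + 4·13 + 14)/6 = 78/6 = 13; σ²_Ticketing = ((14−12)/6)² = 0.111
te_Staff briefing = (1 + 4·4 + 13)/6 = 30/6 = 5; σ²_Staff briefing = ((13−1)/6)² = 4.000

Forward pass:
ES_Catering order = 0; EF_Catering order = 5
ES_AV setup = 0; EF_AV setup = 3
ES_Stage build = 0; EF_Stage build = 14
ES_Marketing push = max(EF_Catering order=5, EF_Stage build=14) = 14; EF_Marketing push = 14+4 = 18
ES_Ticketing = 18; EF_Ticketing = 18+13 = 31
ES_Staff briefing = max(EF_AV setup=3, EF_Ticketing=31) = 31; EF_Staff briefing = 31+5 = 36
Expected project duration μ = 36 hours. Critical path: Stage build → Marketing push → Ticketing → Staff briefing.

Variance along critical path = 7.111 + 0.444 + 0.111 + 4.000 = 11.667; σ = √11.667 = 3.416 hours.
Z = (39 − 36) / 3.416 = 0.878
P(T ≤ 39) = Φ(0.878) ≈ 0.810

0.810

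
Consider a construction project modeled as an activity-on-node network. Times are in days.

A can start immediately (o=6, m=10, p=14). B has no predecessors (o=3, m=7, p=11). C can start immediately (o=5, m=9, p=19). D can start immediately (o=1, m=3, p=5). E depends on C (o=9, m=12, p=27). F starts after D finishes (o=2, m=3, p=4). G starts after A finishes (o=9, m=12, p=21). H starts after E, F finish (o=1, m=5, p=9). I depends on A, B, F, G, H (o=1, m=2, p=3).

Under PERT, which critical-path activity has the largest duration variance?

E

te_A = (6 + 4·10 + 14)/6 = 60/6 = 10; σ²_A = ((14−6)/6)² = 1.778
te_B = (3 + 4·7 + 11)/6 = 42/6 = 7; σ²_B = ((11−3)/6)² = 1.778
te_C = (5 + 4·9 + 19)/6 = 60/6 = 10; σ²_C = ((19−5)/6)² = 5.444
te_D = (1 + 4·3 + 5)/6 = 18/6 = 3; σ²_D = ((5−1)/6)² = 0.444
te_E = (9 + 4·12 + 27)/6 = 84/6 = 14; σ²_E = ((27−9)/6)² = 9.000
te_F = (2 + 4·3 + 4)/6 = 18/6 = 3; σ²_F = ((4−2)/6)² = 0.111
te_G = (9 + 4·12 + 21)/6 = 78/6 = 13; σ²_G = ((21−9)/6)² = 4.000
te_H = (1 + 4·5 + 9)/6 = 30/6 = 5; σ²_H = ((9−1)/6)² = 1.778
te_I = (1 + 4·2 + 3)/6 = 12/6 = 2; σ²_I = ((3−1)/6)² = 0.111

Forward pass:
ES_A = 0; EF_A = 10
ES_B = 0; EF_B = 7
ES_C = 0; EF_C = 10
ES_D = 0; EF_D = 3
ES_E = 10; EF_E = 10+14 = 24
ES_F = 3; EF_F = 3+3 = 6
ES_G = 10; EF_G = 10+13 = 23
ES_H = max(EF_E=24, EF_F=6) = 24; EF_H = 24+5 = 29
ES_I = max(EF_A=10, EF_B=7, EF_F=6, EF_G=23, EF_H=29) = 29; EF_I = 29+2 = 31
Expected project duration μ = 31 days. Critical path: C → E → H → I.

Variances on critical path: σ²_C=5.444, σ²_E=9.000, σ²_H=1.778, σ²_I=0.111.
Largest is σ²_E = 9.000.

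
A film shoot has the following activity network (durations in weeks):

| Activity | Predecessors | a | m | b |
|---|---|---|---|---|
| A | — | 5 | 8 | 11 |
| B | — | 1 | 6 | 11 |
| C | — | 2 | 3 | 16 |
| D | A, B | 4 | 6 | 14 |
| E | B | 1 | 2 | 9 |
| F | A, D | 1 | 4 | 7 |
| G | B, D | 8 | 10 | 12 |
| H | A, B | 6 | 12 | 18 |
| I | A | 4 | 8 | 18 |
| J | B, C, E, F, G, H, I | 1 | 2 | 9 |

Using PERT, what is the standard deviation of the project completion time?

te_A = (5 + 4·8 + 11)/6 = 48/6 = 8; σ²_A = ((11−5)/6)² = 1.000
te_B = (1 + 4·6 + 11)/6 = 36/6 = 6; σ²_B = ((11−1)/6)² = 2.778
te_C = (2 + 4·3 + 16)/6 = 30/6 = 5; σ²_C = ((16−2)/6)² = 5.444
te_D = (4 + 4·6 + 14)/6 = 42/6 = 7; σ²_D = ((14−4)/6)² = 2.778
te_E = (1 + 4·2 + 9)/6 = 18/6 = 3; σ²_E = ((9−1)/6)² = 1.778
te_F = (1 + 4·4 + 7)/6 = 24/6 = 4; σ²_F = ((7−1)/6)² = 1.000
te_G = (8 + 4·10 + 12)/6 = 60/6 = 10; σ²_G = ((12−8)/6)² = 0.444
te_H = (6 + 4·12 + 18)/6 = 72/6 = 12; σ²_H = ((18−6)/6)² = 4.000
te_I = (4 + 4·8 + 18)/6 = 54/6 = 9; σ²_I = ((18−4)/6)² = 5.444
te_J = (1 + 4·2 + 9)/6 = 18/6 = 3; σ²_J = ((9−1)/6)² = 1.778

Forward pass:
ES_A = 0; EF_A = 8
ES_B = 0; EF_B = 6
ES_C = 0; EF_C = 5
ES_D = max(EF_A=8, EF_B=6) = 8; EF_D = 8+7 = 15
ES_E = 6; EF_E = 6+3 = 9
ES_F = max(EF_A=8, EF_D=15) = 15; EF_F = 15+4 = 19
ES_G = max(EF_B=6, EF_D=15) = 15; EF_G = 15+10 = 25
ES_H = max(EF_A=8, EF_B=6) = 8; EF_H = 8+12 = 20
ES_I = 8; EF_I = 8+9 = 17
ES_J = max(EF_B=6, EF_C=5, EF_E=9, EF_F=19, EF_G=25, EF_H=20, EF_I=17) = 25; EF_J = 25+3 = 28
Expected project duration μ = 28 weeks. Critical path: A → D → G → J.

Variance along critical path = 1.000 + 2.778 + 0.444 + 1.778 = 6.000
σ = √6.000 = 2.449 weeks

2.45 weeks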